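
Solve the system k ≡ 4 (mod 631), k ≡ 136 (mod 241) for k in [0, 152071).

18934

631⁻¹ mod 241: 631·55 ≡ 1 (mod 241), so 631⁻¹ ≡ 55.
k = 4 + 631·((136 − 4)·55 mod 241) = 4 + 631·30 = 18934.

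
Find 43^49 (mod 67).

58

49 in binary is 110001, i.e. 49 = 32 + 16 + 1.
43^1 ≡ 43 (mod 67)
43^2 ≡ 43^2 = 1849 ≡ 40 (mod 67)
43^4 ≡ 40^2 = 1600 ≡ 59 (mod 67)
43^8 ≡ 59^2 = 3481 ≡ 64 (mod 67)
43^16 ≡ 64^2 = 4096 ≡ 9 (mod 67)
43^32 ≡ 9^2 = 81 ≡ 14 (mod 67)
43^49 = 43^32 · 43^16 · 43^1 ≡ 14 · 9 · 43 (mod 67).
Accumulate the product:
14 · 9 = 126 ≡ 59
59 · 43 = 2537 ≡ 58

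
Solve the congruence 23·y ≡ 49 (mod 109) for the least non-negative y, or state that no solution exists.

gcd(23, 109) = 1, so a unique solution mod 109 exists.
23⁻¹ ≡ 19 (mod 109).
y ≡ 19·49 ≡ 59 (mod 109).

59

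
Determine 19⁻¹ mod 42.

By the extended Euclidean algorithm:
42 = 2·19 + 4
19 = 4·4 + 3
4 = 1·3 + 1
3 = 3·1 + 0
gcd(19, 42) = 1, so the inverse exists.
Back-substitute for 1:
1 = 1·4 − 1·3
  = −1·19 + 5·4
  = 5·42 − 11·19
So 19⁻¹ ≡ −11 ≡ 31 (mod 42).

31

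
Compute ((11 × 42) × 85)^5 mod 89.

11 × 42 = 462 ≡ 17 (mod 89)
17 × 85 = 1445 ≡ 21 (mod 89)
(21)^5 ≡ 69 (mod 89)

69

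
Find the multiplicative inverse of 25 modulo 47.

32

By the extended Euclidean algorithm:
47 = 1·25 + 22
25 = 1·22 + 3
22 = 7·3 + 1
3 = 3·1 + 0
gcd(25, 47) = 1, so the inverse exists.
Bézout: 1 = 8·47 − 15·25.
So 25⁻¹ ≡ −15 ≡ 32 (mod 47).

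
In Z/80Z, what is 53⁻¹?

77

By the extended Euclidean algorithm:
80 = 1×53 + 27
53 = 1×27 + 26
27 = 1×26 + 1
26 = 26×1 + 0
gcd(53, 80) = 1, so the inverse exists.
Back-substitute for 1:
1 = 1×27 − 1×26
  = −1×53 + 2×27
  = 2×80 − 3×53
So 53⁻¹ ≡ −3 ≡ 77 (mod 80).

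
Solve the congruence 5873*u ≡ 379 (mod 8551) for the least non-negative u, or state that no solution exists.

gcd(5873, 8551) = 1, so a unique solution mod 8551 exists.
5873⁻¹ ≡ 3126 (mod 8551).
u ≡ 3126*379 ≡ 4716 (mod 8551).

4716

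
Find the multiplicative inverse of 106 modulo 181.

181 = 1×106 + 75
106 = 1×75 + 31
75 = 2×31 + 13
31 = 2×13 + 5
13 = 2×5 + 3
5 = 1×3 + 2
3 = 1×2 + 1
2 = 2×1 + 0
gcd(106, 181) = 1, so the inverse exists.
Back-substitute for 1:
1 = 1×3 − 1×2
  = −1×5 + 2×3
  = 2×13 − 5×5
  = −5×31 + 12×13
  = 12×75 − 29×31
  = −29×106 + 41×75
  = 41×181 − 70×106
So 106⁻¹ ≡ −70 ≡ 111 (mod 181).

111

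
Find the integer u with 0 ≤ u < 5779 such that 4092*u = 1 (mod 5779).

5779 = 1*4092 + 1687
4092 = 2*1687 + 718
1687 = 2*718 + 251
718 = 2*251 + 216
251 = 1*216 + 35
216 = 6*35 + 6
35 = 5*6 + 5
6 = 1*5 + 1
5 = 5*1 + 0
gcd(4092, 5779) = 1, so the inverse exists.
Back-substitute for 1:
1 = 1*6 − 1*5
  = −1*35 + 6*6
  = 6*216 − 37*35
  = −37*251 + 43*216
  = 43*718 − 123*251
  = −123*1687 + 289*718
  = 289*4092 − 701*1687
  = −701*5779 + 990*4092
So 4092⁻¹ ≡ 990 (mod 5779).

990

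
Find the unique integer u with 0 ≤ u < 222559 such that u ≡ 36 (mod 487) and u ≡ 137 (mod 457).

53606

487⁻¹ mod 457: 487·259 ≡ 1 (mod 457), so 487⁻¹ ≡ 259.
u = 36 + 487·((137 − 36)·259 mod 457) = 36 + 487·110 = 53606.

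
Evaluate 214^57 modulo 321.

214

Compute successive squares:
214^1 ≡ 214 (mod 321)
214^2 ≡ 214^2 = 45796 ≡ 214 (mod 321)
214^4 ≡ 214^2 = 45796 ≡ 214 (mod 321)
214^8 ≡ 214^2 = 45796 ≡ 214 (mod 321)
214^16 ≡ 214^2 = 45796 ≡ 214 (mod 321)
214^32 ≡ 214^2 = 45796 ≡ 214 (mod 321)
214^57 = 214^32 · 214^16 · 214^8 · 214^1 ≡ 214 · 214 · 214 · 214 (mod 321).
Accumulate the product:
214 · 214 = 45796 ≡ 214
214 · 214 = 45796 ≡ 214
214 · 214 = 45796 ≡ 214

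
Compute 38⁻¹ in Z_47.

26

Run the extended Euclidean algorithm:
47 = 1*38 + 9
38 = 4*9 + 2
9 = 4*2 + 1
2 = 2*1 + 0
gcd(38, 47) = 1, so the inverse exists.
Back-substitute for 1:
1 = 1*9 − 4*2
  = −4*38 + 17*9
  = 17*47 − 21*38
So 38⁻¹ ≡ −21 ≡ 26 (mod 47).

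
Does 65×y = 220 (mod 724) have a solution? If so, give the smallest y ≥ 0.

gcd(65, 724) = 1, so a unique solution mod 724 exists.
65⁻¹ ≡ 401 (mod 724).
y ≡ 401×220 ≡ 616 (mod 724).

616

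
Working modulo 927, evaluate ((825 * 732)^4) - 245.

79

825 * 732 = 603900 ≡ 423 (mod 927)
(423)^4 ≡ 324 (mod 927)
324 - 245 = 79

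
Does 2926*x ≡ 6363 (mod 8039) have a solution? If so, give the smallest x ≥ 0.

3137

gcd(2926, 8039) = 1, so a unique solution mod 8039 exists.
2926⁻¹ ≡ 2948 (mod 8039).
x ≡ 2948*6363 ≡ 3137 (mod 8039).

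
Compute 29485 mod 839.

120

29485 = 35*839 + 120, so 29485 ≡ 120 (mod 839).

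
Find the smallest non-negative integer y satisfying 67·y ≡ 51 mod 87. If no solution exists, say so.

gcd(67, 87) = 1, so a unique solution mod 87 exists.
67⁻¹ ≡ 13 (mod 87).
y ≡ 13·51 ≡ 54 (mod 87).

54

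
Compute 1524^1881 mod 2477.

Compute successive squares:
1524^1 ≡ 1524 (mod 2477)
1524^2 ≡ 1524^2 = 2322576 ≡ 1627 (mod 2477)
1524^4 ≡ 1627^2 = 2647129 ≡ 1693 (mod 2477)
1524^8 ≡ 1693^2 = 2866249 ≡ 360 (mod 2477)
1524^16 ≡ 360^2 = 129600 ≡ 796 (mod 2477)
1524^32 ≡ 796^2 = 633616 ≡ 1981 (mod 2477)
1524^64 ≡ 1981^2 = 3924361 ≡ 793 (mod 2477)
1524^128 ≡ 793^2 = 628849 ≡ 2168 (mod 2477)
1524^256 ≡ 2168^2 = 4700224 ≡ 1355 (mod 2477)
1524^512 ≡ 1355^2 = 1836025 ≡ 568 (mod 2477)
1524^1024 ≡ 568^2 = 322624 ≡ 614 (mod 2477)
1524^1881 = 1524^1024 · 1524^512 · 1524^256 · 1524^64 · 1524^16 · 1524^8 · 1524^1 ≡ 614 · 568 · 1355 · 793 · 796 · 360 · 1524 (mod 2477).
Accumulate the product:
614 · 568 = 348752 ≡ 1972
1972 · 1355 = 2672060 ≡ 1854
1854 · 793 = 1470222 ≡ 1361
1361 · 796 = 1083356 ≡ 907
907 · 360 = 326520 ≡ 2033
2033 · 1524 = 3098292 ≡ 2042

2042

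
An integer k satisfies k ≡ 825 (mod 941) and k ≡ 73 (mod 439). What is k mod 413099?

2707

941⁻¹ mod 439: 941*223 ≡ 1 (mod 439), so 941⁻¹ ≡ 223.
k = 825 + 941*((73 − 825)*223 mod 439) = 825 + 941*2 = 2707.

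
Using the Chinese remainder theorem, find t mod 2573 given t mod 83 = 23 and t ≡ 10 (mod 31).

1932

83⁻¹ mod 31: 83×3 ≡ 1 (mod 31), so 83⁻¹ ≡ 3.
t = 23 + 83×((10 − 23)×3 mod 31) = 23 + 83×23 = 1932.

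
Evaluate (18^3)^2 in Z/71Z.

29

(18)^3 ≡ 10 (mod 71)
(10)^2 ≡ 29 (mod 71)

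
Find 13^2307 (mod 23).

2

Compute successive squares:
13^1 ≡ 13 (mod 23)
13^2 ≡ 13^2 = 169 ≡ 8 (mod 23)
13^4 ≡ 8^2 = 64 ≡ 18 (mod 23)
13^8 ≡ 18^2 = 324 ≡ 2 (mod 23)
13^16 ≡ 2^2 = 4 (mod 23)
13^32 ≡ 4^2 = 16 (mod 23)
13^64 ≡ 16^2 = 256 ≡ 3 (mod 23)
13^128 ≡ 3^2 = 9 (mod 23)
13^256 ≡ 9^2 = 81 ≡ 12 (mod 23)
13^512 ≡ 12^2 = 144 ≡ 6 (mod 23)
13^1024 ≡ 6^2 = 36 ≡ 13 (mod 23)
13^2048 ≡ 13^2 = 169 ≡ 8 (mod 23)
13^2307 = 13^2048 * 13^256 * 13^2 * 13^1 ≡ 8 * 12 * 8 * 13 (mod 23).
Accumulate the product:
8 * 12 = 96 ≡ 4
4 * 8 = 32 ≡ 9
9 * 13 = 117 ≡ 2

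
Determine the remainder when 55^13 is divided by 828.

Using repeated squaring:
55^1 ≡ 55 (mod 828)
55^2 ≡ 55^2 = 3025 ≡ 541 (mod 828)
55^4 ≡ 541^2 = 292681 ≡ 397 (mod 828)
55^8 ≡ 397^2 = 157609 ≡ 289 (mod 828)
55^13 = 55^8 * 55^4 * 55^1 ≡ 289 * 397 * 55 (mod 828).
Accumulate the product:
289 * 397 = 114733 ≡ 469
469 * 55 = 25795 ≡ 127

127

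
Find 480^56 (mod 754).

378

Using repeated squaring:
480^1 ≡ 480 (mod 754)
480^2 ≡ 480^2 = 230400 ≡ 430 (mod 754)
480^4 ≡ 430^2 = 184900 ≡ 170 (mod 754)
480^8 ≡ 170^2 = 28900 ≡ 248 (mod 754)
480^16 ≡ 248^2 = 61504 ≡ 430 (mod 754)
480^32 ≡ 430^2 = 184900 ≡ 170 (mod 754)
480^56 = 480^32 · 480^16 · 480^8 ≡ 170 · 430 · 248 (mod 754).
Accumulate the product:
170 · 430 = 73100 ≡ 716
716 · 248 = 177568 ≡ 378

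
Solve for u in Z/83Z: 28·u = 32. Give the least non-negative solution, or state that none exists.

13

gcd(28, 83) = 1, so a unique solution mod 83 exists.
28⁻¹ ≡ 3 (mod 83).
u ≡ 3·32 ≡ 13 (mod 83).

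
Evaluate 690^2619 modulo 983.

2619 in binary is 101000111011, i.e. 2619 = 2048 + 512 + 32 + 16 + 8 + 2 + 1.
690^1 ≡ 690 (mod 983)
690^2 ≡ 690^2 = 476100 ≡ 328 (mod 983)
690^4 ≡ 328^2 = 107584 ≡ 437 (mod 983)
690^8 ≡ 437^2 = 190969 ≡ 267 (mod 983)
690^16 ≡ 267^2 = 71289 ≡ 513 (mod 983)
690^32 ≡ 513^2 = 263169 ≡ 708 (mod 983)
690^64 ≡ 708^2 = 501264 ≡ 917 (mod 983)
690^128 ≡ 917^2 = 840889 ≡ 424 (mod 983)
690^256 ≡ 424^2 = 179776 ≡ 870 (mod 983)
690^512 ≡ 870^2 = 756900 ≡ 973 (mod 983)
690^1024 ≡ 973^2 = 946729 ≡ 100 (mod 983)
690^2048 ≡ 100^2 = 10000 ≡ 170 (mod 983)
690^2619 = 690^2048 × 690^512 × 690^32 × 690^16 × 690^8 × 690^2 × 690^1 ≡ 170 × 973 × 708 × 513 × 267 × 328 × 690 (mod 983).
Accumulate the product:
170 × 973 = 165410 ≡ 266
266 × 708 = 188328 ≡ 575
575 × 513 = 294975 ≡ 75
75 × 267 = 20025 ≡ 365
365 × 328 = 119720 ≡ 777
777 × 690 = 536130 ≡ 395

395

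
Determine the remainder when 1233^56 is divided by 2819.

56 in binary is 111000, i.e. 56 = 32 + 16 + 8.
1233^1 ≡ 1233 (mod 2819)
1233^2 ≡ 1233^2 = 1520289 ≡ 848 (mod 2819)
1233^4 ≡ 848^2 = 719104 ≡ 259 (mod 2819)
1233^8 ≡ 259^2 = 67081 ≡ 2244 (mod 2819)
1233^16 ≡ 2244^2 = 5035536 ≡ 802 (mod 2819)
1233^32 ≡ 802^2 = 643204 ≡ 472 (mod 2819)
1233^56 = 1233^32 · 1233^16 · 1233^8 ≡ 472 · 802 · 2244 (mod 2819).
Accumulate the product:
472 · 802 = 378544 ≡ 798
798 · 2244 = 1790712 ≡ 647

647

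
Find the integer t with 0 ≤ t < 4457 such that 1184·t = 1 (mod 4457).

2556

Run the extended Euclidean algorithm:
4457 = 3·1184 + 905
1184 = 1·905 + 279
905 = 3·279 + 68
279 = 4·68 + 7
68 = 9·7 + 5
7 = 1·5 + 2
5 = 2·2 + 1
2 = 2·1 + 0
gcd(1184, 4457) = 1, so the inverse exists.
Back-substitute for 1:
1 = 1·5 − 2·2
  = −2·7 + 3·5
  = 3·68 − 29·7
  = −29·279 + 119·68
  = 119·905 − 386·279
  = −386·1184 + 505·905
  = 505·4457 − 1901·1184
So 1184⁻¹ ≡ −1901 ≡ 2556 (mod 4457).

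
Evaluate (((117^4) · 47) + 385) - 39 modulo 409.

(117)^4 ≡ 54 (mod 409)
54 · 47 = 2538 ≡ 84 (mod 409)
84 + 385 = 469 ≡ 60 (mod 409)
60 - 39 = 21

21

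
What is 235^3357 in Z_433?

432

Using repeated squaring:
235^1 ≡ 235 (mod 433)
235^2 ≡ 235^2 = 55225 ≡ 234 (mod 433)
235^4 ≡ 234^2 = 54756 ≡ 198 (mod 433)
235^8 ≡ 198^2 = 39204 ≡ 234 (mod 433)
235^16 ≡ 234^2 = 54756 ≡ 198 (mod 433)
235^32 ≡ 198^2 = 39204 ≡ 234 (mod 433)
235^64 ≡ 234^2 = 54756 ≡ 198 (mod 433)
235^128 ≡ 198^2 = 39204 ≡ 234 (mod 433)
235^256 ≡ 234^2 = 54756 ≡ 198 (mod 433)
235^512 ≡ 198^2 = 39204 ≡ 234 (mod 433)
235^1024 ≡ 234^2 = 54756 ≡ 198 (mod 433)
235^2048 ≡ 198^2 = 39204 ≡ 234 (mod 433)
235^3357 = 235^2048 · 235^1024 · 235^256 · 235^16 · 235^8 · 235^4 · 235^1 ≡ 234 · 198 · 198 · 198 · 234 · 198 · 235 (mod 433).
Accumulate the product:
234 · 198 = 46332 ≡ 1
1 · 198 = 198
198 · 198 = 39204 ≡ 234
234 · 234 = 54756 ≡ 198
198 · 198 = 39204 ≡ 234
234 · 235 = 54990 ≡ 432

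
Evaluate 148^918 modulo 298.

By square-and-multiply:
918 in binary is 1110010110, i.e. 918 = 512 + 256 + 128 + 16 + 4 + 2.
148^1 ≡ 148 (mod 298)
148^2 ≡ 148^2 = 21904 ≡ 150 (mod 298)
148^4 ≡ 150^2 = 22500 ≡ 150 (mod 298)
148^8 ≡ 150^2 = 22500 ≡ 150 (mod 298)
148^16 ≡ 150^2 = 22500 ≡ 150 (mod 298)
148^32 ≡ 150^2 = 22500 ≡ 150 (mod 298)
148^64 ≡ 150^2 = 22500 ≡ 150 (mod 298)
148^128 ≡ 150^2 = 22500 ≡ 150 (mod 298)
148^256 ≡ 150^2 = 22500 ≡ 150 (mod 298)
148^512 ≡ 150^2 = 22500 ≡ 150 (mod 298)
148^918 = 148^512 · 148^256 · 148^128 · 148^16 · 148^4 · 148^2 ≡ 150 · 150 · 150 · 150 · 150 · 150 (mod 298).
Accumulate the product:
150 · 150 = 22500 ≡ 150
150 · 150 = 22500 ≡ 150
150 · 150 = 22500 ≡ 150
150 · 150 = 22500 ≡ 150
150 · 150 = 22500 ≡ 150

150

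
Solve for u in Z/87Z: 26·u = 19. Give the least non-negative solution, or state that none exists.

71

gcd(26, 87) = 1, so a unique solution mod 87 exists.
26⁻¹ ≡ 77 (mod 87).
u ≡ 77·19 ≡ 71 (mod 87).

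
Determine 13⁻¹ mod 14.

13

14 = 1·13 + 1
13 = 13·1 + 0
gcd(13, 14) = 1, so the inverse exists.
Bézout: 1 = 1·14 − 1·13.
So 13⁻¹ ≡ −1 ≡ 13 (mod 14).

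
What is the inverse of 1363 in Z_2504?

2019

Run the extended Euclidean algorithm:
2504 = 1×1363 + 1141
1363 = 1×1141 + 222
1141 = 5×222 + 31
222 = 7×31 + 5
31 = 6×5 + 1
5 = 5×1 + 0
gcd(1363, 2504) = 1, so the inverse exists.
Back-substitute for 1:
1 = 1×31 − 6×5
  = −6×222 + 43×31
  = 43×1141 − 221×222
  = −221×1363 + 264×1141
  = 264×2504 − 485×1363
So 1363⁻¹ ≡ −485 ≡ 2019 (mod 2504).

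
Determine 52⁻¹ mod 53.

52

By the extended Euclidean algorithm:
53 = 1*52 + 1
52 = 52*1 + 0
gcd(52, 53) = 1, so the inverse exists.
Back-substitute for 1:
1 = 1*53 − 1*52
So 52⁻¹ ≡ −1 ≡ 52 (mod 53).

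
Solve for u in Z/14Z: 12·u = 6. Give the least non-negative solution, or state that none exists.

4

gcd(12, 14) = 2, and 2 | 6, so solutions exist.
Divide through by 2: 6·u ≡ 3 mod 7.
6⁻¹ ≡ 6 (mod 7).
u ≡ 6·3 ≡ 4 (mod 7).
The smallest non-negative solution is u = 4.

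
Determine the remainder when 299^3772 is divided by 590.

311

By square-and-multiply:
3772 in binary is 111010111100, i.e. 3772 = 2048 + 1024 + 512 + 128 + 32 + 16 + 8 + 4.
299^1 ≡ 299 (mod 590)
299^2 ≡ 299^2 = 89401 ≡ 311 (mod 590)
299^4 ≡ 311^2 = 96721 ≡ 551 (mod 590)
299^8 ≡ 551^2 = 303601 ≡ 341 (mod 590)
299^16 ≡ 341^2 = 116281 ≡ 51 (mod 590)
299^32 ≡ 51^2 = 2601 ≡ 241 (mod 590)
299^64 ≡ 241^2 = 58081 ≡ 261 (mod 590)
299^128 ≡ 261^2 = 68121 ≡ 271 (mod 590)
299^256 ≡ 271^2 = 73441 ≡ 281 (mod 590)
299^512 ≡ 281^2 = 78961 ≡ 491 (mod 590)
299^1024 ≡ 491^2 = 241081 ≡ 361 (mod 590)
299^2048 ≡ 361^2 = 130321 ≡ 521 (mod 590)
299^3772 = 299^2048 × 299^1024 × 299^512 × 299^128 × 299^32 × 299^16 × 299^8 × 299^4 ≡ 521 × 361 × 491 × 271 × 241 × 51 × 341 × 551 (mod 590).
Accumulate the product:
521 × 361 = 188081 ≡ 461
461 × 491 = 226351 ≡ 381
381 × 271 = 103251 ≡ 1
1 × 241 = 241
241 × 51 = 12291 ≡ 491
491 × 341 = 167431 ≡ 461
461 × 551 = 254011 ≡ 311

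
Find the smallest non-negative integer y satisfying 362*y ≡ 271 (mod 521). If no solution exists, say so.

54

gcd(362, 521) = 1, so a unique solution mod 521 exists.
362⁻¹ ≡ 154 (mod 521).
y ≡ 154*271 ≡ 54 (mod 521).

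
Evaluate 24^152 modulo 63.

Compute successive squares:
152 in binary is 10011000, i.e. 152 = 128 + 16 + 8.
24^1 ≡ 24 (mod 63)
24^2 ≡ 24^2 = 576 ≡ 9 (mod 63)
24^4 ≡ 9^2 = 81 ≡ 18 (mod 63)
24^8 ≡ 18^2 = 324 ≡ 9 (mod 63)
24^16 ≡ 9^2 = 81 ≡ 18 (mod 63)
24^32 ≡ 18^2 = 324 ≡ 9 (mod 63)
24^64 ≡ 9^2 = 81 ≡ 18 (mod 63)
24^128 ≡ 18^2 = 324 ≡ 9 (mod 63)
24^152 = 24^128 × 24^16 × 24^8 ≡ 9 × 18 × 9 (mod 63).
Accumulate the product:
9 × 18 = 162 ≡ 36
36 × 9 = 324 ≡ 9

9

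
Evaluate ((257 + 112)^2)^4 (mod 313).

44

257 + 112 = 369 ≡ 56 (mod 313)
(56)^2 ≡ 6 (mod 313)
(6)^4 ≡ 44 (mod 313)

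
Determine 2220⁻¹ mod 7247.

5605

Run the extended Euclidean algorithm:
7247 = 3*2220 + 587
2220 = 3*587 + 459
587 = 1*459 + 128
459 = 3*128 + 75
128 = 1*75 + 53
75 = 1*53 + 22
53 = 2*22 + 9
22 = 2*9 + 4
9 = 2*4 + 1
4 = 4*1 + 0
gcd(2220, 7247) = 1, so the inverse exists.
Bézout: 1 = 503*7247 − 1642*2220.
So 2220⁻¹ ≡ −1642 ≡ 5605 (mod 7247).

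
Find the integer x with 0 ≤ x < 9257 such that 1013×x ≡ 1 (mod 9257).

By the extended Euclidean algorithm:
9257 = 9×1013 + 140
1013 = 7×140 + 33
140 = 4×33 + 8
33 = 4×8 + 1
8 = 8×1 + 0
gcd(1013, 9257) = 1, so the inverse exists.
Bézout: 1 = −123×9257 + 1124×1013.
So 1013⁻¹ ≡ 1124 (mod 9257).

1124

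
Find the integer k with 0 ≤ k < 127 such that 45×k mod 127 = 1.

48

By the extended Euclidean algorithm:
127 = 2*45 + 37
45 = 1*37 + 8
37 = 4*8 + 5
8 = 1*5 + 3
5 = 1*3 + 2
3 = 1*2 + 1
2 = 2*1 + 0
gcd(45, 127) = 1, so the inverse exists.
Bézout: 1 = −17*127 + 48*45.
So 45⁻¹ ≡ 48 (mod 127).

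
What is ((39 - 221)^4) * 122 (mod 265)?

122

39 - 221 = -182 ≡ 83 (mod 265)
(83)^4 ≡ 1 (mod 265)
1 * 122 = 122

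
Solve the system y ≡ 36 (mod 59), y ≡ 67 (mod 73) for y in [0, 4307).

59⁻¹ mod 73: 59·26 ≡ 1 (mod 73), so 59⁻¹ ≡ 26.
y = 36 + 59·((67 − 36)·26 mod 73) = 36 + 59·3 = 213.
Check: 213 mod 59 = 36, 213 mod 73 = 67. ✓

213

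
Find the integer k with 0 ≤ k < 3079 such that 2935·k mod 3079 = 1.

Apply the Euclidean algorithm and back-substitute:
3079 = 1*2935 + 144
2935 = 20*144 + 55
144 = 2*55 + 34
55 = 1*34 + 21
34 = 1*21 + 13
21 = 1*13 + 8
13 = 1*8 + 5
8 = 1*5 + 3
5 = 1*3 + 2
3 = 1*2 + 1
2 = 2*1 + 0
gcd(2935, 3079) = 1, so the inverse exists.
Back-substitute for 1:
1 = 1*3 − 1*2
  = −1*5 + 2*3
  = 2*8 − 3*5
  = −3*13 + 5*8
  = 5*21 − 8*13
  = −8*34 + 13*21
  = 13*55 − 21*34
  = −21*144 + 55*55
  = 55*2935 − 1121*144
  = −1121*3079 + 1176*2935
So 2935⁻¹ ≡ 1176 (mod 3079).

1176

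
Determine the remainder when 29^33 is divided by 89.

37

By square-and-multiply:
29^1 ≡ 29 (mod 89)
29^2 ≡ 29^2 = 841 ≡ 40 (mod 89)
29^4 ≡ 40^2 = 1600 ≡ 87 (mod 89)
29^8 ≡ 87^2 = 7569 ≡ 4 (mod 89)
29^16 ≡ 4^2 = 16 (mod 89)
29^32 ≡ 16^2 = 256 ≡ 78 (mod 89)
29^33 = 29^32 * 29^1 ≡ 78 * 29 (mod 89).
78 * 29 = 2262 ≡ 37 (mod 89).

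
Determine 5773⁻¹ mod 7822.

5375

7822 = 1*5773 + 2049
5773 = 2*2049 + 1675
2049 = 1*1675 + 374
1675 = 4*374 + 179
374 = 2*179 + 16
179 = 11*16 + 3
16 = 5*3 + 1
3 = 3*1 + 0
gcd(5773, 7822) = 1, so the inverse exists.
Back-substitute for 1:
1 = 1*16 − 5*3
  = −5*179 + 56*16
  = 56*374 − 117*179
  = −117*1675 + 524*374
  = 524*2049 − 641*1675
  = −641*5773 + 1806*2049
  = 1806*7822 − 2447*5773
So 5773⁻¹ ≡ −2447 ≡ 5375 (mod 7822).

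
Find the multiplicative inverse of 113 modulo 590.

47

By the extended Euclidean algorithm:
590 = 5·113 + 25
113 = 4·25 + 13
25 = 1·13 + 12
13 = 1·12 + 1
12 = 12·1 + 0
gcd(113, 590) = 1, so the inverse exists.
Bézout: 1 = −9·590 + 47·113.
So 113⁻¹ ≡ 47 (mod 590).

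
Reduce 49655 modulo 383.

248

49655 = 129*383 + 248, so 49655 ≡ 248 (mod 383).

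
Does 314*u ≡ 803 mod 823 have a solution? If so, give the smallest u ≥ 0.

781

gcd(314, 823) = 1, so a unique solution mod 823 exists.
314⁻¹ ≡ 249 (mod 823).
u ≡ 249*803 ≡ 781 (mod 823).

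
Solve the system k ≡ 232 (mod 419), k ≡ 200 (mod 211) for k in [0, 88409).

419⁻¹ mod 211: 419×70 ≡ 1 (mod 211), so 419⁻¹ ≡ 70.
k = 232 + 419×((200 − 232)×70 mod 211) = 232 + 419×81 = 34171.
Check: 34171 mod 419 = 232, 34171 mod 211 = 200. ✓

34171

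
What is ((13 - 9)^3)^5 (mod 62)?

13 - 9 = 4
(4)^3 ≡ 2 (mod 62)
(2)^5 ≡ 32 (mod 62)

32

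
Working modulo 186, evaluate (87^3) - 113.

136

(87)^3 ≡ 63 (mod 186)
63 - 113 = -50 ≡ 136 (mod 186)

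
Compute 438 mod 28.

438 = 15·28 + 18, so 438 ≡ 18 (mod 28).

18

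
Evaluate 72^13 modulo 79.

By square-and-multiply:
13 in binary is 1101, i.e. 13 = 8 + 4 + 1.
72^1 ≡ 72 (mod 79)
72^2 ≡ 72^2 = 5184 ≡ 49 (mod 79)
72^4 ≡ 49^2 = 2401 ≡ 31 (mod 79)
72^8 ≡ 31^2 = 961 ≡ 13 (mod 79)
72^13 = 72^8 · 72^4 · 72^1 ≡ 13 · 31 · 72 (mod 79).
Accumulate the product:
13 · 31 = 403 ≡ 8
8 · 72 = 576 ≡ 23

23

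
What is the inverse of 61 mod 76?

76 = 1*61 + 15
61 = 4*15 + 1
15 = 15*1 + 0
gcd(61, 76) = 1, so the inverse exists.
Back-substitute for 1:
1 = 1*61 − 4*15
  = −4*76 + 5*61
So 61⁻¹ ≡ 5 (mod 76).

5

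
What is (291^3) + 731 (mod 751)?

339

(291)^3 ≡ 359 (mod 751)
359 + 731 = 1090 ≡ 339 (mod 751)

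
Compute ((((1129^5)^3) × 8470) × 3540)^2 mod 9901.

1496

(1129)^5 ≡ 2840 (mod 9901)
(2840)^3 ≡ 3866 (mod 9901)
3866 × 8470 = 32745020 ≡ 2413 (mod 9901)
2413 × 3540 = 8542020 ≡ 7358 (mod 9901)
(7358)^2 ≡ 1496 (mod 9901)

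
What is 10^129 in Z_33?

10

Using repeated squaring:
129 in binary is 10000001, i.e. 129 = 128 + 1.
10^1 ≡ 10 (mod 33)
10^2 ≡ 10^2 = 100 ≡ 1 (mod 33)
10^4 ≡ 1^2 = 1 (mod 33)
10^8 ≡ 1^2 = 1 (mod 33)
10^16 ≡ 1^2 = 1 (mod 33)
10^32 ≡ 1^2 = 1 (mod 33)
10^64 ≡ 1^2 = 1 (mod 33)
10^128 ≡ 1^2 = 1 (mod 33)
10^129 = 10^128 × 10^1 ≡ 1 × 10 (mod 33).
1 × 10 = 10 ≡ 10 (mod 33).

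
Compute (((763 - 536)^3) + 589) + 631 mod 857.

763 - 536 = 227
(227)^3 ≡ 747 (mod 857)
747 + 589 = 1336 ≡ 479 (mod 857)
479 + 631 = 1110 ≡ 253 (mod 857)

253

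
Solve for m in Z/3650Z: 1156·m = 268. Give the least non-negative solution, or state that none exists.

878

gcd(1156, 3650) = 2, and 2 | 268, so solutions exist.
Divide through by 2: 578·m ≡ 134 mod 1825.
578⁻¹ ≡ 742 (mod 1825).
m ≡ 742·134 ≡ 878 (mod 1825).
The smallest non-negative solution is m = 878.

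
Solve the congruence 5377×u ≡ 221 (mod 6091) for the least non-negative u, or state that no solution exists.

gcd(5377, 6091) = 1, so a unique solution mod 6091 exists.
5377⁻¹ ≡ 1800 (mod 6091).
u ≡ 1800×221 ≡ 1885 (mod 6091).

1885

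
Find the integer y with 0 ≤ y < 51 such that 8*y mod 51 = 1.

Apply the Euclidean algorithm and back-substitute:
51 = 6×8 + 3
8 = 2×3 + 2
3 = 1×2 + 1
2 = 2×1 + 0
gcd(8, 51) = 1, so the inverse exists.
Bézout: 1 = 3×51 − 19×8.
So 8⁻¹ ≡ −19 ≡ 32 (mod 51).

32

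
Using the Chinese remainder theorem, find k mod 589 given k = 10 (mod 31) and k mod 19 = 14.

413

31⁻¹ mod 19: 31·8 ≡ 1 (mod 19), so 31⁻¹ ≡ 8.
k = 10 + 31·((14 − 10)·8 mod 19) = 10 + 31·13 = 413.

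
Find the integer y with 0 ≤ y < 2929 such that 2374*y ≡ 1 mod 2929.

1921

2929 = 1·2374 + 555
2374 = 4·555 + 154
555 = 3·154 + 93
154 = 1·93 + 61
93 = 1·61 + 32
61 = 1·32 + 29
32 = 1·29 + 3
29 = 9·3 + 2
3 = 1·2 + 1
2 = 2·1 + 0
gcd(2374, 2929) = 1, so the inverse exists.
Back-substitute for 1:
1 = 1·3 − 1·2
  = −1·29 + 10·3
  = 10·32 − 11·29
  = −11·61 + 21·32
  = 21·93 − 32·61
  = −32·154 + 53·93
  = 53·555 − 191·154
  = −191·2374 + 817·555
  = 817·2929 − 1008·2374
So 2374⁻¹ ≡ −1008 ≡ 1921 (mod 2929).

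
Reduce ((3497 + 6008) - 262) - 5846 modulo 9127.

3497 + 6008 = 9505 ≡ 378 (mod 9127)
378 - 262 = 116
116 - 5846 = -5730 ≡ 3397 (mod 9127)

3397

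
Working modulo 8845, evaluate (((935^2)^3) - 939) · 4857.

(935)^2 ≡ 7415 (mod 8845)
(7415)^3 ≡ 3070 (mod 8845)
3070 - 939 = 2131
2131 · 4857 = 10350267 ≡ 1617 (mod 8845)

1617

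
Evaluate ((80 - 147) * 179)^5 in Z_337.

315

80 - 147 = -67 ≡ 270 (mod 337)
270 * 179 = 48330 ≡ 139 (mod 337)
(139)^5 ≡ 315 (mod 337)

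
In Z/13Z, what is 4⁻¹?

13 = 3×4 + 1
4 = 4×1 + 0
gcd(4, 13) = 1, so the inverse exists.
Bézout: 1 = 1×13 − 3×4.
So 4⁻¹ ≡ −3 ≡ 10 (mod 13).

10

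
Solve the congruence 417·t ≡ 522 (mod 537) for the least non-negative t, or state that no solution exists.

112

gcd(417, 537) = 3, and 3 | 522, so solutions exist.
Divide through by 3: 139·t ≡ 174 (mod 179).
139⁻¹ ≡ 85 (mod 179).
t ≡ 85·174 ≡ 112 (mod 179).
The smallest non-negative solution is t = 112.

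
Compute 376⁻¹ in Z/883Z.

883 = 2*376 + 131
376 = 2*131 + 114
131 = 1*114 + 17
114 = 6*17 + 12
17 = 1*12 + 5
12 = 2*5 + 2
5 = 2*2 + 1
2 = 2*1 + 0
gcd(376, 883) = 1, so the inverse exists.
Bézout: 1 = 155*883 − 364*376.
So 376⁻¹ ≡ −364 ≡ 519 (mod 883).

519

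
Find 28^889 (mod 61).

37

Compute successive squares:
28^1 ≡ 28 (mod 61)
28^2 ≡ 28^2 = 784 ≡ 52 (mod 61)
28^4 ≡ 52^2 = 2704 ≡ 20 (mod 61)
28^8 ≡ 20^2 = 400 ≡ 34 (mod 61)
28^16 ≡ 34^2 = 1156 ≡ 58 (mod 61)
28^32 ≡ 58^2 = 3364 ≡ 9 (mod 61)
28^64 ≡ 9^2 = 81 ≡ 20 (mod 61)
28^128 ≡ 20^2 = 400 ≡ 34 (mod 61)
28^256 ≡ 34^2 = 1156 ≡ 58 (mod 61)
28^512 ≡ 58^2 = 3364 ≡ 9 (mod 61)
28^889 = 28^512 * 28^256 * 28^64 * 28^32 * 28^16 * 28^8 * 28^1 ≡ 9 * 58 * 20 * 9 * 58 * 34 * 28 (mod 61).
Accumulate the product:
9 * 58 = 522 ≡ 34
34 * 20 = 680 ≡ 9
9 * 9 = 81 ≡ 20
20 * 58 = 1160 ≡ 1
1 * 34 = 34
34 * 28 = 952 ≡ 37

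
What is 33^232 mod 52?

9

33^1 ≡ 33 (mod 52)
33^2 ≡ 33^2 = 1089 ≡ 49 (mod 52)
33^4 ≡ 49^2 = 2401 ≡ 9 (mod 52)
33^8 ≡ 9^2 = 81 ≡ 29 (mod 52)
33^16 ≡ 29^2 = 841 ≡ 9 (mod 52)
33^32 ≡ 9^2 = 81 ≡ 29 (mod 52)
33^64 ≡ 29^2 = 841 ≡ 9 (mod 52)
33^128 ≡ 9^2 = 81 ≡ 29 (mod 52)
33^232 = 33^128 · 33^64 · 33^32 · 33^8 ≡ 29 · 9 · 29 · 29 (mod 52).
Accumulate the product:
29 · 9 = 261 ≡ 1
1 · 29 = 29
29 · 29 = 841 ≡ 9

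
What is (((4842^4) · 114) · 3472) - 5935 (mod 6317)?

4644

(4842)^4 ≡ 1762 (mod 6317)
1762 · 114 = 200868 ≡ 5041 (mod 6317)
5041 · 3472 = 17502352 ≡ 4262 (mod 6317)
4262 - 5935 = -1673 ≡ 4644 (mod 6317)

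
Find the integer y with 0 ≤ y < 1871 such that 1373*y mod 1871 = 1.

Apply the Euclidean algorithm and back-substitute:
1871 = 1·1373 + 498
1373 = 2·498 + 377
498 = 1·377 + 121
377 = 3·121 + 14
121 = 8·14 + 9
14 = 1·9 + 5
9 = 1·5 + 4
5 = 1·4 + 1
4 = 4·1 + 0
gcd(1373, 1871) = 1, so the inverse exists.
Bézout: 1 = −295·1871 + 402·1373.
So 1373⁻¹ ≡ 402 (mod 1871).

402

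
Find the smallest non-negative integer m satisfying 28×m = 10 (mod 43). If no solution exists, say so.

gcd(28, 43) = 1, so a unique solution mod 43 exists.
28⁻¹ ≡ 20 (mod 43).
m ≡ 20×10 ≡ 28 (mod 43).

28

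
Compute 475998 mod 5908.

475998 = 80·5908 + 3358, so 475998 ≡ 3358 (mod 5908).

3358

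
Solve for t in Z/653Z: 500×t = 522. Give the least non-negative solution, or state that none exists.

gcd(500, 653) = 1, so a unique solution mod 653 exists.
500⁻¹ ≡ 239 (mod 653).
t ≡ 239×522 ≡ 35 (mod 653).

35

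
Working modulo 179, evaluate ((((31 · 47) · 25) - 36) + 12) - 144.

31 · 47 = 1457 ≡ 25 (mod 179)
25 · 25 = 625 ≡ 88 (mod 179)
88 - 36 = 52
52 + 12 = 64
64 - 144 = -80 ≡ 99 (mod 179)

99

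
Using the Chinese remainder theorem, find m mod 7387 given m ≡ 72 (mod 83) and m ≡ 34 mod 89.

83⁻¹ mod 89: 83*74 ≡ 1 (mod 89), so 83⁻¹ ≡ 74.
m = 72 + 83*((34 − 72)*74 mod 89) = 72 + 83*36 = 3060.
Check: 3060 mod 83 = 72, 3060 mod 89 = 34. ✓

3060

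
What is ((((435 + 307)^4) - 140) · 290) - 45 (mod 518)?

435 + 307 = 742 ≡ 224 (mod 518)
(224)^4 ≡ 238 (mod 518)
238 - 140 = 98
98 · 290 = 28420 ≡ 448 (mod 518)
448 - 45 = 403

403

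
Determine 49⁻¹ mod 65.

4

65 = 1×49 + 16
49 = 3×16 + 1
16 = 16×1 + 0
gcd(49, 65) = 1, so the inverse exists.
Back-substitute for 1:
1 = 1×49 − 3×16
  = −3×65 + 4×49
So 49⁻¹ ≡ 4 (mod 65).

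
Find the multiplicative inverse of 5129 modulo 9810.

5759

9810 = 1×5129 + 4681
5129 = 1×4681 + 448
4681 = 10×448 + 201
448 = 2×201 + 46
201 = 4×46 + 17
46 = 2×17 + 12
17 = 1×12 + 5
12 = 2×5 + 2
5 = 2×2 + 1
2 = 2×1 + 0
gcd(5129, 9810) = 1, so the inverse exists.
Bézout: 1 = 2118×9810 − 4051×5129.
So 5129⁻¹ ≡ −4051 ≡ 5759 (mod 9810).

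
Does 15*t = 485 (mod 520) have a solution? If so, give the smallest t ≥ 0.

gcd(15, 520) = 5, and 5 | 485, so solutions exist.
Divide through by 5: 3*t mod 104 = 97.
3⁻¹ ≡ 35 (mod 104).
t ≡ 35*97 ≡ 67 (mod 104).
The smallest non-negative solution is t = 67.

67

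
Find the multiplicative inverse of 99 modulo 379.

379 = 3×99 + 82
99 = 1×82 + 17
82 = 4×17 + 14
17 = 1×14 + 3
14 = 4×3 + 2
3 = 1×2 + 1
2 = 2×1 + 0
gcd(99, 379) = 1, so the inverse exists.
Back-substitute for 1:
1 = 1×3 − 1×2
  = −1×14 + 5×3
  = 5×17 − 6×14
  = −6×82 + 29×17
  = 29×99 − 35×82
  = −35×379 + 134×99
So 99⁻¹ ≡ 134 (mod 379).

134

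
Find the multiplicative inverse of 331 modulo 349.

349 = 1*331 + 18
331 = 18*18 + 7
18 = 2*7 + 4
7 = 1*4 + 3
4 = 1*3 + 1
3 = 3*1 + 0
gcd(331, 349) = 1, so the inverse exists.
Back-substitute for 1:
1 = 1*4 − 1*3
  = −1*7 + 2*4
  = 2*18 − 5*7
  = −5*331 + 92*18
  = 92*349 − 97*331
So 331⁻¹ ≡ −97 ≡ 252 (mod 349).

252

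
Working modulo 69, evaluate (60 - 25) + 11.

46

60 - 25 = 35
35 + 11 = 46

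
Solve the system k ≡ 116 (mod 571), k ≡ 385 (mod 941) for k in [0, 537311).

477472

571⁻¹ mod 941: 571*206 ≡ 1 (mod 941), so 571⁻¹ ≡ 206.
k = 116 + 571*((385 − 116)*206 mod 941) = 116 + 571*836 = 477472.
Check: 477472 mod 571 = 116, 477472 mod 941 = 385. ✓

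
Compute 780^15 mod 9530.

7070

Compute successive squares:
15 in binary is 1111, i.e. 15 = 8 + 4 + 2 + 1.
780^1 ≡ 780 (mod 9530)
780^2 ≡ 780^2 = 608400 ≡ 8010 (mod 9530)
780^4 ≡ 8010^2 = 64160100 ≡ 4140 (mod 9530)
780^8 ≡ 4140^2 = 17139600 ≡ 4660 (mod 9530)
780^15 = 780^8 × 780^4 × 780^2 × 780^1 ≡ 4660 × 4140 × 8010 × 780 (mod 9530).
Accumulate the product:
4660 × 4140 = 19292400 ≡ 3680
3680 × 8010 = 29476800 ≡ 510
510 × 780 = 397800 ≡ 7070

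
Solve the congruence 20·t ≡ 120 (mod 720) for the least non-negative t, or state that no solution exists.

6

gcd(20, 720) = 20, and 20 | 120, so solutions exist.
Divide through by 20: 1·t mod 36 = 6.
1⁻¹ ≡ 1 (mod 36).
t ≡ 1·6 ≡ 6 (mod 36).
The smallest non-negative solution is t = 6.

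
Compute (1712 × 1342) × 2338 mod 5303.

1865

1712 × 1342 = 2297504 ≡ 1305 (mod 5303)
1305 × 2338 = 3051090 ≡ 1865 (mod 5303)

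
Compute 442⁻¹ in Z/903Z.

Run the extended Euclidean algorithm:
903 = 2*442 + 19
442 = 23*19 + 5
19 = 3*5 + 4
5 = 1*4 + 1
4 = 4*1 + 0
gcd(442, 903) = 1, so the inverse exists.
Back-substitute for 1:
1 = 1*5 − 1*4
  = −1*19 + 4*5
  = 4*442 − 93*19
  = −93*903 + 190*442
So 442⁻¹ ≡ 190 (mod 903).

190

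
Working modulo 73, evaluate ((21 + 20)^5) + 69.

21 + 20 = 41
(41)^5 ≡ 18 (mod 73)
18 + 69 = 87 ≡ 14 (mod 73)

14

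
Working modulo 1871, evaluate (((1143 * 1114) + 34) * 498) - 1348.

1143 * 1114 = 1273302 ≡ 1022 (mod 1871)
1022 + 34 = 1056
1056 * 498 = 525888 ≡ 137 (mod 1871)
137 - 1348 = -1211 ≡ 660 (mod 1871)

660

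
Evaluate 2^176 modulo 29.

Compute successive squares:
176 in binary is 10110000, i.e. 176 = 128 + 32 + 16.
2^1 ≡ 2 (mod 29)
2^2 ≡ 2^2 = 4 (mod 29)
2^4 ≡ 4^2 = 16 (mod 29)
2^8 ≡ 16^2 = 256 ≡ 24 (mod 29)
2^16 ≡ 24^2 = 576 ≡ 25 (mod 29)
2^32 ≡ 25^2 = 625 ≡ 16 (mod 29)
2^64 ≡ 16^2 = 256 ≡ 24 (mod 29)
2^128 ≡ 24^2 = 576 ≡ 25 (mod 29)
2^176 = 2^128 · 2^32 · 2^16 ≡ 25 · 16 · 25 (mod 29).
Accumulate the product:
25 · 16 = 400 ≡ 23
23 · 25 = 575 ≡ 24

24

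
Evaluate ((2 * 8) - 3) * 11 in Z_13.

2 * 8 = 16 ≡ 3 (mod 13)
3 - 3 = 0
0 * 11 = 0

0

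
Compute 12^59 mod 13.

59 in binary is 111011, i.e. 59 = 32 + 16 + 8 + 2 + 1.
12^1 ≡ 12 (mod 13)
12^2 ≡ 12^2 = 144 ≡ 1 (mod 13)
12^4 ≡ 1^2 = 1 (mod 13)
12^8 ≡ 1^2 = 1 (mod 13)
12^16 ≡ 1^2 = 1 (mod 13)
12^32 ≡ 1^2 = 1 (mod 13)
12^59 = 12^32 · 12^16 · 12^8 · 12^2 · 12^1 ≡ 1 · 1 · 1 · 1 · 12 (mod 13).
Accumulate the product:
1 · 1 = 1
1 · 1 = 1
1 · 1 = 1
1 · 12 = 12

12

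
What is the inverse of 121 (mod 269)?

249

By the extended Euclidean algorithm:
269 = 2*121 + 27
121 = 4*27 + 13
27 = 2*13 + 1
13 = 13*1 + 0
gcd(121, 269) = 1, so the inverse exists.
Bézout: 1 = 9*269 − 20*121.
So 121⁻¹ ≡ −20 ≡ 249 (mod 269).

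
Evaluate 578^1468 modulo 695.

Compute successive squares:
1468 in binary is 10110111100, i.e. 1468 = 1024 + 256 + 128 + 32 + 16 + 8 + 4.
578^1 ≡ 578 (mod 695)
578^2 ≡ 578^2 = 334084 ≡ 484 (mod 695)
578^4 ≡ 484^2 = 234256 ≡ 41 (mod 695)
578^8 ≡ 41^2 = 1681 ≡ 291 (mod 695)
578^16 ≡ 291^2 = 84681 ≡ 586 (mod 695)
578^32 ≡ 586^2 = 343396 ≡ 66 (mod 695)
578^64 ≡ 66^2 = 4356 ≡ 186 (mod 695)
578^128 ≡ 186^2 = 34596 ≡ 541 (mod 695)
578^256 ≡ 541^2 = 292681 ≡ 86 (mod 695)
578^512 ≡ 86^2 = 7396 ≡ 446 (mod 695)
578^1024 ≡ 446^2 = 198916 ≡ 146 (mod 695)
578^1468 = 578^1024 · 578^256 · 578^128 · 578^32 · 578^16 · 578^8 · 578^4 ≡ 146 · 86 · 541 · 66 · 586 · 291 · 41 (mod 695).
Accumulate the product:
146 · 86 = 12556 ≡ 46
46 · 541 = 24886 ≡ 561
561 · 66 = 37026 ≡ 191
191 · 586 = 111926 ≡ 31
31 · 291 = 9021 ≡ 681
681 · 41 = 27921 ≡ 121

121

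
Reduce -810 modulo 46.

18

-810 = -18*46 + 18, so -810 ≡ 18 (mod 46).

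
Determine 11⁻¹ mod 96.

35

96 = 8×11 + 8
11 = 1×8 + 3
8 = 2×3 + 2
3 = 1×2 + 1
2 = 2×1 + 0
gcd(11, 96) = 1, so the inverse exists.
Bézout: 1 = −4×96 + 35×11.
So 11⁻¹ ≡ 35 (mod 96).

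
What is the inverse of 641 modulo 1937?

1245

Run the extended Euclidean algorithm:
1937 = 3·641 + 14
641 = 45·14 + 11
14 = 1·11 + 3
11 = 3·3 + 2
3 = 1·2 + 1
2 = 2·1 + 0
gcd(641, 1937) = 1, so the inverse exists.
Bézout: 1 = 229·1937 − 692·641.
So 641⁻¹ ≡ −692 ≡ 1245 (mod 1937).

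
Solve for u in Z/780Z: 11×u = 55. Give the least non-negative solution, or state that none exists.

gcd(11, 780) = 1, so a unique solution mod 780 exists.
11⁻¹ ≡ 71 (mod 780).
u ≡ 71×55 ≡ 5 (mod 780).

5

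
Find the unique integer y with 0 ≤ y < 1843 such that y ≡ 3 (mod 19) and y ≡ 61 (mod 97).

934

19⁻¹ mod 97: 19*46 ≡ 1 (mod 97), so 19⁻¹ ≡ 46.
y = 3 + 19*((61 − 3)*46 mod 97) = 3 + 19*49 = 934.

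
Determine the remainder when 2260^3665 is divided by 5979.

2800

3665 in binary is 111001010001, i.e. 3665 = 2048 + 1024 + 512 + 64 + 16 + 1.
2260^1 ≡ 2260 (mod 5979)
2260^2 ≡ 2260^2 = 5107600 ≡ 1534 (mod 5979)
2260^4 ≡ 1534^2 = 2353156 ≡ 3409 (mod 5979)
2260^8 ≡ 3409^2 = 11621281 ≡ 4084 (mod 5979)
2260^16 ≡ 4084^2 = 16679056 ≡ 3625 (mod 5979)
2260^32 ≡ 3625^2 = 13140625 ≡ 4762 (mod 5979)
2260^64 ≡ 4762^2 = 22676644 ≡ 4276 (mod 5979)
2260^128 ≡ 4276^2 = 18284176 ≡ 394 (mod 5979)
2260^256 ≡ 394^2 = 155236 ≡ 5761 (mod 5979)
2260^512 ≡ 5761^2 = 33189121 ≡ 5671 (mod 5979)
2260^1024 ≡ 5671^2 = 32160241 ≡ 5179 (mod 5979)
2260^2048 ≡ 5179^2 = 26822041 ≡ 247 (mod 5979)
2260^3665 = 2260^2048 × 2260^1024 × 2260^512 × 2260^64 × 2260^16 × 2260^1 ≡ 247 × 5179 × 5671 × 4276 × 3625 × 2260 (mod 5979).
Accumulate the product:
247 × 5179 = 1279213 ≡ 5686
5686 × 5671 = 32245306 ≡ 559
559 × 4276 = 2390284 ≡ 4663
4663 × 3625 = 16903375 ≡ 742
742 × 2260 = 1676920 ≡ 2800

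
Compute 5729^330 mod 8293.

4264

Compute successive squares:
5729^1 ≡ 5729 (mod 8293)
5729^2 ≡ 5729^2 = 32821441 ≡ 6040 (mod 8293)
5729^4 ≡ 6040^2 = 36481600 ≡ 693 (mod 8293)
5729^8 ≡ 693^2 = 480249 ≡ 7548 (mod 8293)
5729^16 ≡ 7548^2 = 56972304 ≡ 7687 (mod 8293)
5729^32 ≡ 7687^2 = 59089969 ≡ 2344 (mod 8293)
5729^64 ≡ 2344^2 = 5494336 ≡ 4370 (mod 8293)
5729^128 ≡ 4370^2 = 19096900 ≡ 6414 (mod 8293)
5729^256 ≡ 6414^2 = 41139396 ≡ 6116 (mod 8293)
5729^330 = 5729^256 * 5729^64 * 5729^8 * 5729^2 ≡ 6116 * 4370 * 7548 * 6040 (mod 8293).
Accumulate the product:
6116 * 4370 = 26726920 ≡ 6874
6874 * 7548 = 51884952 ≡ 3944
3944 * 6040 = 23821760 ≡ 4264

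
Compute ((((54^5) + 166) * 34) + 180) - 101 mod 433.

(54)^5 ≡ 133 (mod 433)
133 + 166 = 299
299 * 34 = 10166 ≡ 207 (mod 433)
207 + 180 = 387
387 - 101 = 286

286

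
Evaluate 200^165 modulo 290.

Using repeated squaring:
165 in binary is 10100101, i.e. 165 = 128 + 32 + 4 + 1.
200^1 ≡ 200 (mod 290)
200^2 ≡ 200^2 = 40000 ≡ 270 (mod 290)
200^4 ≡ 270^2 = 72900 ≡ 110 (mod 290)
200^8 ≡ 110^2 = 12100 ≡ 210 (mod 290)
200^16 ≡ 210^2 = 44100 ≡ 20 (mod 290)
200^32 ≡ 20^2 = 400 ≡ 110 (mod 290)
200^64 ≡ 110^2 = 12100 ≡ 210 (mod 290)
200^128 ≡ 210^2 = 44100 ≡ 20 (mod 290)
200^165 = 200^128 × 200^32 × 200^4 × 200^1 ≡ 20 × 110 × 110 × 200 (mod 290).
Accumulate the product:
20 × 110 = 2200 ≡ 170
170 × 110 = 18700 ≡ 140
140 × 200 = 28000 ≡ 160

160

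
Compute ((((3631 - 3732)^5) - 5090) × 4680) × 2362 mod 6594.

3631 - 3732 = -101 ≡ 6493 (mod 6594)
(6493)^5 ≡ 3565 (mod 6594)
3565 - 5090 = -1525 ≡ 5069 (mod 6594)
5069 × 4680 = 23722920 ≡ 4302 (mod 6594)
4302 × 2362 = 10161324 ≡ 6564 (mod 6594)

6564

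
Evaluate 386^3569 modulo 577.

151

3569 in binary is 110111110001, i.e. 3569 = 2048 + 1024 + 256 + 128 + 64 + 32 + 16 + 1.
386^1 ≡ 386 (mod 577)
386^2 ≡ 386^2 = 148996 ≡ 130 (mod 577)
386^4 ≡ 130^2 = 16900 ≡ 167 (mod 577)
386^8 ≡ 167^2 = 27889 ≡ 193 (mod 577)
386^16 ≡ 193^2 = 37249 ≡ 321 (mod 577)
386^32 ≡ 321^2 = 103041 ≡ 335 (mod 577)
386^64 ≡ 335^2 = 112225 ≡ 287 (mod 577)
386^128 ≡ 287^2 = 82369 ≡ 435 (mod 577)
386^256 ≡ 435^2 = 189225 ≡ 546 (mod 577)
386^512 ≡ 546^2 = 298116 ≡ 384 (mod 577)
386^1024 ≡ 384^2 = 147456 ≡ 321 (mod 577)
386^2048 ≡ 321^2 = 103041 ≡ 335 (mod 577)
386^3569 = 386^2048 · 386^1024 · 386^256 · 386^128 · 386^64 · 386^32 · 386^16 · 386^1 ≡ 335 · 321 · 546 · 435 · 287 · 335 · 321 · 386 (mod 577).
Accumulate the product:
335 · 321 = 107535 ≡ 213
213 · 546 = 116298 ≡ 321
321 · 435 = 139635 ≡ 1
1 · 287 = 287
287 · 335 = 96145 ≡ 363
363 · 321 = 116523 ≡ 546
546 · 386 = 210756 ≡ 151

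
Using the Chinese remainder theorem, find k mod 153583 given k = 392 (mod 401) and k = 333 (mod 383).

7610

401⁻¹ mod 383: 401×149 ≡ 1 (mod 383), so 401⁻¹ ≡ 149.
k = 392 + 401×((333 − 392)×149 mod 383) = 392 + 401×18 = 7610.
Check: 7610 mod 401 = 392, 7610 mod 383 = 333. ✓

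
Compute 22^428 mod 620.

Using repeated squaring:
428 in binary is 110101100, i.e. 428 = 256 + 128 + 32 + 8 + 4.
22^1 ≡ 22 (mod 620)
22^2 ≡ 22^2 = 484 (mod 620)
22^4 ≡ 484^2 = 234256 ≡ 516 (mod 620)
22^8 ≡ 516^2 = 266256 ≡ 276 (mod 620)
22^16 ≡ 276^2 = 76176 ≡ 536 (mod 620)
22^32 ≡ 536^2 = 287296 ≡ 236 (mod 620)
22^64 ≡ 236^2 = 55696 ≡ 516 (mod 620)
22^128 ≡ 516^2 = 266256 ≡ 276 (mod 620)
22^256 ≡ 276^2 = 76176 ≡ 536 (mod 620)
22^428 = 22^256 × 22^128 × 22^32 × 22^8 × 22^4 ≡ 536 × 276 × 236 × 276 × 516 (mod 620).
Accumulate the product:
536 × 276 = 147936 ≡ 376
376 × 236 = 88736 ≡ 76
76 × 276 = 20976 ≡ 516
516 × 516 = 266256 ≡ 276

276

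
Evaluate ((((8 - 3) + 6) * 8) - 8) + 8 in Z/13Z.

8 - 3 = 5
5 + 6 = 11
11 * 8 = 88 ≡ 10 (mod 13)
10 - 8 = 2
2 + 8 = 10

10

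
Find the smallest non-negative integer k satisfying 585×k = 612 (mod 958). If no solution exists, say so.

60

gcd(585, 958) = 1, so a unique solution mod 958 exists.
585⁻¹ ≡ 357 (mod 958).
k ≡ 357×612 ≡ 60 (mod 958).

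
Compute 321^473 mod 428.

473 in binary is 111011001, i.e. 473 = 256 + 128 + 64 + 16 + 8 + 1.
321^1 ≡ 321 (mod 428)
321^2 ≡ 321^2 = 103041 ≡ 321 (mod 428)
321^4 ≡ 321^2 = 103041 ≡ 321 (mod 428)
321^8 ≡ 321^2 = 103041 ≡ 321 (mod 428)
321^16 ≡ 321^2 = 103041 ≡ 321 (mod 428)
321^32 ≡ 321^2 = 103041 ≡ 321 (mod 428)
321^64 ≡ 321^2 = 103041 ≡ 321 (mod 428)
321^128 ≡ 321^2 = 103041 ≡ 321 (mod 428)
321^256 ≡ 321^2 = 103041 ≡ 321 (mod 428)
321^473 = 321^256 · 321^128 · 321^64 · 321^16 · 321^8 · 321^1 ≡ 321 · 321 · 321 · 321 · 321 · 321 (mod 428).
Accumulate the product:
321 · 321 = 103041 ≡ 321
321 · 321 = 103041 ≡ 321
321 · 321 = 103041 ≡ 321
321 · 321 = 103041 ≡ 321
321 · 321 = 103041 ≡ 321

321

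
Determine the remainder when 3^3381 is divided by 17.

3381 in binary is 110100110101, i.e. 3381 = 2048 + 1024 + 256 + 32 + 16 + 4 + 1.
3^1 ≡ 3 (mod 17)
3^2 ≡ 3^2 = 9 (mod 17)
3^4 ≡ 9^2 = 81 ≡ 13 (mod 17)
3^8 ≡ 13^2 = 169 ≡ 16 (mod 17)
3^16 ≡ 16^2 = 256 ≡ 1 (mod 17)
3^32 ≡ 1^2 = 1 (mod 17)
3^64 ≡ 1^2 = 1 (mod 17)
3^128 ≡ 1^2 = 1 (mod 17)
3^256 ≡ 1^2 = 1 (mod 17)
3^512 ≡ 1^2 = 1 (mod 17)
3^1024 ≡ 1^2 = 1 (mod 17)
3^2048 ≡ 1^2 = 1 (mod 17)
3^3381 = 3^2048 * 3^1024 * 3^256 * 3^32 * 3^16 * 3^4 * 3^1 ≡ 1 * 1 * 1 * 1 * 1 * 13 * 3 (mod 17).
Accumulate the product:
1 * 1 = 1
1 * 1 = 1
1 * 1 = 1
1 * 1 = 1
1 * 13 = 13
13 * 3 = 39 ≡ 5

5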